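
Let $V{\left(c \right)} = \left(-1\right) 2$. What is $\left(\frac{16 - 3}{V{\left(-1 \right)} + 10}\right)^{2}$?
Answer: $\frac{169}{64} \approx 2.6406$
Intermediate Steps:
$V{\left(c \right)} = -2$
$\left(\frac{16 - 3}{V{\left(-1 \right)} + 10}\right)^{2} = \left(\frac{16 - 3}{-2 + 10}\right)^{2} = \left(\frac{13}{8}\right)^{2} = \frac{169}{64}$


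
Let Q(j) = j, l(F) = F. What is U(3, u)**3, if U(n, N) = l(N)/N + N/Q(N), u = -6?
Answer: 8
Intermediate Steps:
U(n, N) = 2 (U(n, N) = N/N + N/N = 1 + 1 = 2)
U(3, u)**3 = 2**3 = 8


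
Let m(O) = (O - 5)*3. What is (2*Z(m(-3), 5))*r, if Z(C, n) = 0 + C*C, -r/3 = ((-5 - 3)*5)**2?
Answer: -5529600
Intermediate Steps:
r = -4800 (r = -3*25*(-5 - 3)**2 = -3*(-8*5)**2 = -3*(-40)**2 = -3*1600 = -4800)
m(O) = -15 + 3*O (m(O) = (-5 + O)*3 = -15 + 3*O)
Z(C, n) = C**2 (Z(C, n) = 0 + C**2 = C**2)
(2*Z(m(-3), 5))*r = (2*(-15 + 3*(-3))**2)*(-4800) = (2*(-15 - 9)**2)*(-4800) = (2*(-24)**2)*(-4800) = (2*576)*(-4800) = 1152*(-4800) = -5529600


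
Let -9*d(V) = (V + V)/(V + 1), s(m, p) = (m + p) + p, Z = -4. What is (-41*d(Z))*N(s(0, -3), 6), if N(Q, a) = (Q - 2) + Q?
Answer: -4592/27 ≈ -170.07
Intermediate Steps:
s(m, p) = m + 2*p
N(Q, a) = -2 + 2*Q (N(Q, a) = (-2 + Q) + Q = -2 + 2*Q)
d(V) = -2*V/(9*(1 + V)) (d(V) = -(V + V)/(9*(V + 1)) = -2*V/(9*(1 + V)))
(-41*d(Z))*N(s(0, -3), 6) = (-(-82)*(-4)/(9 + 9*(-4)))*(-2 + 2*(0 + 2*(-3))) = (-(-82)*(-4)/(9 - 36))*(-2 + 2*(0 - 6)) = (-(-82)*(-4)/(-27))*(-2 + 2*(-6)) = (-(-82)*(-4)*(-1)/27)*(-2 - 12) = -41*(-8/27)*(-14) = (328/27)*(-14) = -4592/27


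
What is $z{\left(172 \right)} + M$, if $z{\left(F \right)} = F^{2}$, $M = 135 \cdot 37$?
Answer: $34579$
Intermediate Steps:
$M = 4995$
$z{\left(172 \right)} + M = 172^{2} + 4995 = 29584 + 4995 = 34579$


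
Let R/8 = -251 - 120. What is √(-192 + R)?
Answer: 2*I*√790 ≈ 56.214*I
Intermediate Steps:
R = -2968 (R = 8*(-251 - 120) = 8*(-371) = -2968)
√(-192 + R) = √(-192 - 2968) = √(-3160) = 2*I*√790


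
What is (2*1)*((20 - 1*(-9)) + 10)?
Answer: 78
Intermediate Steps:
(2*1)*((20 - 1*(-9)) + 10) = 2*((20 + 9) + 10) = 2*(29 + 10) = 2*39 = 78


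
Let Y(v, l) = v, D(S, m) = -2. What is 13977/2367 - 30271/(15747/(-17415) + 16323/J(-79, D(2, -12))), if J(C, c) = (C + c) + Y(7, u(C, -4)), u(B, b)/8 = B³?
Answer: 3567681806483/25022724983 ≈ 142.58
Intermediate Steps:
u(B, b) = 8*B³
J(C, c) = 7 + C + c (J(C, c) = (C + c) + 7 = 7 + C + c)
13977/2367 - 30271/(15747/(-17415) + 16323/J(-79, D(2, -12))) = 13977/2367 - 30271/(15747/(-17415) + 16323/(7 - 79 - 2)) = 13977*(1/2367) - 30271/(15747*(-1/17415) + 16323/(-74)) = 1553/263 - 30271/(-5249/5805 + 16323*(-1/74)) = 1553/263 - 30271/(-5249/5805 - 16323/74) = 1553/263 - 30271/(-95143441/429570) = 1553/263 - 30271*(-429570/95143441) = 1553/263 + 13003513470/95143441 = 3567681806483/25022724983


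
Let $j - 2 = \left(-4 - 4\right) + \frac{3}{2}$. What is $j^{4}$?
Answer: $\frac{6561}{16} \approx 410.06$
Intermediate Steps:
$j = - \frac{9}{2}$ ($j = 2 + \left(\left(-4 - 4\right) + \frac{3}{2}\right) = 2 + \left(-8 + 3 \cdot \frac{1}{2}\right) = 2 + \left(-8 + \frac{3}{2}\right) = 2 - \frac{13}{2} = - \frac{9}{2} \approx -4.5$)
$j^{4} = \left(- \frac{9}{2}\right)^{4} = \frac{6561}{16}$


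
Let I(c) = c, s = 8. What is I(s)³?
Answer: 512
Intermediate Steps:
I(s)³ = 8³ = 512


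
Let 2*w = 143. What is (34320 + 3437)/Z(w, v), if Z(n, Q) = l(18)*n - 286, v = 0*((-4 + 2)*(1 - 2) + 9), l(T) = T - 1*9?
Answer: 75514/715 ≈ 105.61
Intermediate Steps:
w = 143/2 (w = (1/2)*143 = 143/2 ≈ 71.500)
l(T) = -9 + T (l(T) = T - 9 = -9 + T)
v = 0 (v = 0*(-2*(-1) + 9) = 0*(2 + 9) = 0*11 = 0)
Z(n, Q) = -286 + 9*n (Z(n, Q) = (-9 + 18)*n - 286 = 9*n - 286 = -286 + 9*n)
(34320 + 3437)/Z(w, v) = (34320 + 3437)/(-286 + 9*(143/2)) = 37757/(-286 + 1287/2) = 37757/(715/2) = 37757*(2/715) = 75514/715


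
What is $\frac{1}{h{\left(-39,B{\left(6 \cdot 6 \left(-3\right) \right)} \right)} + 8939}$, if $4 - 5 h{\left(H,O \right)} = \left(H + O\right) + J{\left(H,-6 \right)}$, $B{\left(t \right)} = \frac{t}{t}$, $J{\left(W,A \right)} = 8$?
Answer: $\frac{5}{44729} \approx 0.00011178$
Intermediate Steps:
$B{\left(t \right)} = 1$
$h{\left(H,O \right)} = - \frac{4}{5} - \frac{H}{5} - \frac{O}{5}$ ($h{\left(H,O \right)} = \frac{4}{5} - \frac{\left(H + O\right) + 8}{5} = \frac{4}{5} - \frac{8 + H + O}{5} = \frac{4}{5} - \left(\frac{8}{5} + \frac{H}{5} + \frac{O}{5}\right) = - \frac{4}{5} - \frac{H}{5} - \frac{O}{5}$)
$\frac{1}{h{\left(-39,B{\left(6 \cdot 6 \left(-3\right) \right)} \right)} + 8939} = \frac{1}{\left(- \frac{4}{5} - - \frac{39}{5} - \frac{1}{5}\right) + 8939} = \frac{1}{\left(- \frac{4}{5} + \frac{39}{5} - \frac{1}{5}\right) + 8939} = \frac{1}{\frac{34}{5} + 8939} = \frac{1}{\frac{44729}{5}} = \frac{5}{44729}$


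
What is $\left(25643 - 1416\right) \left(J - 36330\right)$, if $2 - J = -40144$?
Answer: $92450232$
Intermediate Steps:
$J = 40146$ ($J = 2 - -40144 = 2 + 40144 = 40146$)
$\left(25643 - 1416\right) \left(J - 36330\right) = \left(25643 - 1416\right) \left(40146 - 36330\right) = 24227 \cdot 3816 = 92450232$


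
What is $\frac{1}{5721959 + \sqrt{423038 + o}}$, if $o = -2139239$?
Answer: $\frac{5721959}{32740816513882} - \frac{3 i \sqrt{190689}}{32740816513882} \approx 1.7477 \cdot 10^{-7} - 4.0012 \cdot 10^{-11} i$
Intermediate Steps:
$\frac{1}{5721959 + \sqrt{423038 + o}} = \frac{1}{5721959 + \sqrt{423038 - 2139239}} = \frac{1}{5721959 + \sqrt{-1716201}} = \frac{1}{5721959 + 3 i \sqrt{190689}}$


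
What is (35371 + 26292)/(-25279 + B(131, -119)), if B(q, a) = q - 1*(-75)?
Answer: -61663/25073 ≈ -2.4593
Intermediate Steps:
B(q, a) = 75 + q (B(q, a) = q + 75 = 75 + q)
(35371 + 26292)/(-25279 + B(131, -119)) = (35371 + 26292)/(-25279 + (75 + 131)) = 61663/(-25279 + 206) = 61663/(-25073) = 61663*(-1/25073) = -61663/25073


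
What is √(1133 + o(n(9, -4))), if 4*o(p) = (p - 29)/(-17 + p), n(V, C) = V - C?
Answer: 9*√14 ≈ 33.675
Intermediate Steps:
o(p) = (-29 + p)/(4*(-17 + p)) (o(p) = ((p - 29)/(-17 + p))/4 = ((-29 + p)/(-17 + p))/4 = (-29 + p)/(4*(-17 + p)))
√(1133 + o(n(9, -4))) = √(1133 + (-29 + (9 - 1*(-4)))/(4*(-17 + (9 - 1*(-4))))) = √(1133 + (-29 + (9 + 4))/(4*(-17 + (9 + 4)))) = √(1133 + (-29 + 13)/(4*(-17 + 13))) = √(1133 + (¼)*(-16)/(-4)) = √(1133 + (¼)*(-¼)*(-16)) = √(1133 + 1) = √1134 = 9*√14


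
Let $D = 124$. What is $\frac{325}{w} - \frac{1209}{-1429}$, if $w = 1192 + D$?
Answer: $\frac{2055469}{1880564} \approx 1.093$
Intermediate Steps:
$w = 1316$ ($w = 1192 + 124 = 1316$)
$\frac{325}{w} - \frac{1209}{-1429} = \frac{325}{1316} - \frac{1209}{-1429} = 325 \cdot \frac{1}{1316} - - \frac{1209}{1429} = \frac{325}{1316} + \frac{1209}{1429} = \frac{2055469}{1880564}$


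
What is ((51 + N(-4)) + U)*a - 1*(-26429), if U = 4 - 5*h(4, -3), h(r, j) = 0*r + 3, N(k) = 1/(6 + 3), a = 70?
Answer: 263131/9 ≈ 29237.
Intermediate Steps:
N(k) = ⅑ (N(k) = 1/9 = ⅑)
h(r, j) = 3 (h(r, j) = 0 + 3 = 3)
U = -11 (U = 4 - 5*3 = 4 - 15 = -11)
((51 + N(-4)) + U)*a - 1*(-26429) = ((51 + ⅑) - 11)*70 - 1*(-26429) = (460/9 - 11)*70 + 26429 = (361/9)*70 + 26429 = 25270/9 + 26429 = 263131/9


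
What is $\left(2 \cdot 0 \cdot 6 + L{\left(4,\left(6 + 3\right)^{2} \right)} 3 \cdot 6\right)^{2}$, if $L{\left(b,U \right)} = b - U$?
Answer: $1920996$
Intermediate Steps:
$\left(2 \cdot 0 \cdot 6 + L{\left(4,\left(6 + 3\right)^{2} \right)} 3 \cdot 6\right)^{2} = \left(2 \cdot 0 \cdot 6 + \left(4 - \left(6 + 3\right)^{2}\right) 3 \cdot 6\right)^{2} = \left(0 \cdot 6 + \left(4 - 9^{2}\right) 3 \cdot 6\right)^{2} = \left(0 + \left(4 - 81\right) 3 \cdot 6\right)^{2} = \left(0 + \left(-77\right) 3 \cdot 6\right)^{2} = \left(0 - 1386\right)^{2} = \left(-1386\right)^{2} = 1920996$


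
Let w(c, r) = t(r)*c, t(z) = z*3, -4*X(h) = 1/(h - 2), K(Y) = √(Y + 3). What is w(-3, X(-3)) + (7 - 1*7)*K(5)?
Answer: -9/20 ≈ -0.45000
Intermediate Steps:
K(Y) = √(3 + Y)
X(h) = -1/(4*(-2 + h)) (X(h) = -1/(4*(h - 2)) = -1/(4*(-2 + h)))
t(z) = 3*z
w(c, r) = 3*c*r (w(c, r) = (3*r)*c = 3*c*r)
w(-3, X(-3)) + (7 - 1*7)*K(5) = 3*(-3)*(-1/(-8 + 4*(-3))) + (7 - 1*7)*√(3 + 5) = 3*(-3)*(-1/(-8 - 12)) + (7 - 7)*√8 = 3*(-3)*(-1/(-20)) + 0*(2*√2) = 3*(-3)*(-1*(-1/20)) + 0 = 3*(-3)*(1/20) + 0 = -9/20 + 0 = -9/20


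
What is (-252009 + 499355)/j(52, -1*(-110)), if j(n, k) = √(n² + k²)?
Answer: 123673*√3701/3701 ≈ 2032.9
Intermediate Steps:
j(n, k) = √(k² + n²)
(-252009 + 499355)/j(52, -1*(-110)) = (-252009 + 499355)/(√((-1*(-110))² + 52²)) = 247346/(√(110² + 2704)) = 247346/(√(12100 + 2704)) = 247346/(√14804) = 247346/((2*√3701)) = 247346*(√3701/7402) = 123673*√3701/3701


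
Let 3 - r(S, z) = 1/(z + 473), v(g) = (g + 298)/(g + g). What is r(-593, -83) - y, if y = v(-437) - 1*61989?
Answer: 5282634509/85215 ≈ 61992.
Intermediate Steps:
v(g) = (298 + g)/(2*g) (v(g) = (298 + g)/((2*g)) = (298 + g)*(1/(2*g)) = (298 + g)/(2*g))
y = -54178247/874 (y = (½)*(298 - 437)/(-437) - 1*61989 = (½)*(-1/437)*(-139) - 61989 = 139/874 - 61989 = -54178247/874 ≈ -61989.)
r(S, z) = 3 - 1/(473 + z) (r(S, z) = 3 - 1/(z + 473) = 3 - 1/(473 + z))
r(-593, -83) - y = (1418 + 3*(-83))/(473 - 83) - 1*(-54178247/874) = (1418 - 249)/390 + 54178247/874 = (1/390)*1169 + 54178247/874 = 1169/390 + 54178247/874 = 5282634509/85215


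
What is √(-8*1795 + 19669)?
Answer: √5309 ≈ 72.863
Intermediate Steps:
√(-8*1795 + 19669) = √(-14360 + 19669) = √5309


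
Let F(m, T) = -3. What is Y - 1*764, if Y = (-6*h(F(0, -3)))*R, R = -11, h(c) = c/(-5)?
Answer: -3622/5 ≈ -724.40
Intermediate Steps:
h(c) = -c/5 (h(c) = c*(-⅕) = -c/5)
Y = 198/5 (Y = -(-6)*(-3)/5*(-11) = -6*⅗*(-11) = -18/5*(-11) = 198/5 ≈ 39.600)
Y - 1*764 = 198/5 - 1*764 = 198/5 - 764 = -3622/5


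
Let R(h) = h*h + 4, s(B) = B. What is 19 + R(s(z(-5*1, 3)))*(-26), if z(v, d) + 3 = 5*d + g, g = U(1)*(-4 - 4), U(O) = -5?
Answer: -70389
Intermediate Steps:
g = 40 (g = -5*(-4 - 4) = -5*(-8) = 40)
z(v, d) = 37 + 5*d (z(v, d) = -3 + (5*d + 40) = -3 + (40 + 5*d) = 37 + 5*d)
R(h) = 4 + h² (R(h) = h² + 4 = 4 + h²)
19 + R(s(z(-5*1, 3)))*(-26) = 19 + (4 + (37 + 5*3)²)*(-26) = 19 + (4 + (37 + 15)²)*(-26) = 19 + (4 + 52²)*(-26) = 19 + (4 + 2704)*(-26) = 19 + 2708*(-26) = 19 - 70408 = -70389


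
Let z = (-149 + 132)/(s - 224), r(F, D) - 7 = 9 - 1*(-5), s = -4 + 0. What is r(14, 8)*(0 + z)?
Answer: 119/76 ≈ 1.5658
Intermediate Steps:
s = -4
r(F, D) = 21 (r(F, D) = 7 + (9 - 1*(-5)) = 7 + (9 + 5) = 7 + 14 = 21)
z = 17/228 (z = (-149 + 132)/(-4 - 224) = -17/(-228) = -17*(-1/228) = 17/228 ≈ 0.074561)
r(14, 8)*(0 + z) = 21*(0 + 17/228) = 21*(17/228) = 119/76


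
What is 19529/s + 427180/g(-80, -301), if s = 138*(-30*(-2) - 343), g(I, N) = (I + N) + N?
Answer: -269296879/429594 ≈ -626.86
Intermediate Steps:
g(I, N) = I + 2*N
s = -39054 (s = 138*(60 - 343) = 138*(-283) = -39054)
19529/s + 427180/g(-80, -301) = 19529/(-39054) + 427180/(-80 + 2*(-301)) = 19529*(-1/39054) + 427180/(-80 - 602) = -19529/39054 + 427180/(-682) = -19529/39054 + 427180*(-1/682) = -19529/39054 - 6890/11 = -269296879/429594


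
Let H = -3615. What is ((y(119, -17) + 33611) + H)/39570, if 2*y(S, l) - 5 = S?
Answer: 15029/19785 ≈ 0.75962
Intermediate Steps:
y(S, l) = 5/2 + S/2
((y(119, -17) + 33611) + H)/39570 = (((5/2 + (1/2)*119) + 33611) - 3615)/39570 = (((5/2 + 119/2) + 33611) - 3615)*(1/39570) = ((62 + 33611) - 3615)*(1/39570) = (33673 - 3615)*(1/39570) = 30058*(1/39570) = 15029/19785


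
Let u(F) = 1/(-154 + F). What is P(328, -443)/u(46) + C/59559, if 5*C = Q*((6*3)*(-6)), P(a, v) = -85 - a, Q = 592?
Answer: 4427594748/99265 ≈ 44604.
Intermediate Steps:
C = -63936/5 (C = (592*((6*3)*(-6)))/5 = (592*(18*(-6)))/5 = (592*(-108))/5 = (⅕)*(-63936) = -63936/5 ≈ -12787.)
P(328, -443)/u(46) + C/59559 = (-85 - 1*328)/(1/(-154 + 46)) - 63936/5/59559 = (-85 - 328)/(1/(-108)) - 63936/5*1/59559 = -413/(-1/108) - 21312/99265 = -413*(-108) - 21312/99265 = 44604 - 21312/99265 = 4427594748/99265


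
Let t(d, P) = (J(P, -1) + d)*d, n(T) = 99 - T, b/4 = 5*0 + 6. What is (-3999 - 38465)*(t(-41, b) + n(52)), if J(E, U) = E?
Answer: -31593216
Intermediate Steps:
b = 24 (b = 4*(5*0 + 6) = 4*(0 + 6) = 4*6 = 24)
t(d, P) = d*(P + d) (t(d, P) = (P + d)*d = d*(P + d))
(-3999 - 38465)*(t(-41, b) + n(52)) = (-3999 - 38465)*(-41*(24 - 41) + (99 - 1*52)) = -42464*(-41*(-17) + (99 - 52)) = -42464*(697 + 47) = -42464*744 = -31593216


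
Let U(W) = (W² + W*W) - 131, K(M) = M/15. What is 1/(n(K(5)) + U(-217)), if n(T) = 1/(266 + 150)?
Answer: 416/39123553 ≈ 1.0633e-5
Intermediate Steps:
K(M) = M/15 (K(M) = M*(1/15) = M/15)
U(W) = -131 + 2*W² (U(W) = (W² + W²) - 131 = 2*W² - 131 = -131 + 2*W²)
n(T) = 1/416
1/(n(K(5)) + U(-217)) = 1/(1/416 + (-131 + 2*(-217)²)) = 1/(1/416 + (-131 + 2*47089)) = 1/(1/416 + (-131 + 94178)) = 1/(1/416 + 94047) = 1/(39123553/416) = 416/39123553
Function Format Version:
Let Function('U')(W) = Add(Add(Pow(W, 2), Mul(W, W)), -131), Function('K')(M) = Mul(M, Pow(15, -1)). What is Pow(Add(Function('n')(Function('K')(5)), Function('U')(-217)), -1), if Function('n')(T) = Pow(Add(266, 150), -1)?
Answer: Rational(416, 39123553) ≈ 1.0633e-5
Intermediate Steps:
Function('K')(M) = Mul(Rational(1, 15), M) (Function('K')(M) = Mul(M, Rational(1, 15)) = Mul(Rational(1, 15), M))
Function('U')(W) = Add(-131, Mul(2, Pow(W, 2))) (Function('U')(W) = Add(Add(Pow(W, 2), Pow(W, 2)), -131) = Add(Mul(2, Pow(W, 2)), -131) = Add(-131, Mul(2, Pow(W, 2))))
Function('n')(T) = Rational(1, 416) (Function('n')(T) = Pow(416, -1) = Rational(1, 416))
Pow(Add(Function('n')(Function('K')(5)), Function('U')(-217)), -1) = Pow(Add(Rational(1, 416), Add(-131, Mul(2, Pow(-217, 2)))), -1) = Pow(Add(Rational(1, 416), Add(-131, Mul(2, 47089))), -1) = Pow(Add(Rational(1, 416), Add(-131, 94178)), -1) = Pow(Add(Rational(1, 416), 94047), -1) = Pow(Rational(39123553, 416), -1) = Rational(416, 39123553)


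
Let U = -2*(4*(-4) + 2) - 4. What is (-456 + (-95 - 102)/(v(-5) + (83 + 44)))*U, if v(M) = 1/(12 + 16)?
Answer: -39060192/3557 ≈ -10981.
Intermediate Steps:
v(M) = 1/28
U = 24 (U = -2*(-16 + 2) - 4 = -2*(-14) - 4 = 28 - 4 = 24)
(-456 + (-95 - 102)/(v(-5) + (83 + 44)))*U = (-456 + (-95 - 102)/(1/28 + (83 + 44)))*24 = (-456 - 197/(1/28 + 127))*24 = (-456 - 197/3557/28)*24 = (-456 - 197*28/3557)*24 = (-456 - 5516/3557)*24 = -1627508/3557*24 = -39060192/3557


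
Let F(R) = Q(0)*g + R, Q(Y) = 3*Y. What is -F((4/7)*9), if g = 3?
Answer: -36/7 ≈ -5.1429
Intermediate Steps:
F(R) = R (F(R) = (3*0)*3 + R = 0*3 + R = 0 + R = R)
-F((4/7)*9) = -4/7*9 = -4*(1/7)*9 = -4*9/7 = -1*36/7 = -36/7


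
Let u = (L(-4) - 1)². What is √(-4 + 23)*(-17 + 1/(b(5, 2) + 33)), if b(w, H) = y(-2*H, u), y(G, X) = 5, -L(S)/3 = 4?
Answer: -645*√19/38 ≈ -73.987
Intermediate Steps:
L(S) = -12 (L(S) = -3*4 = -12)
u = 169 (u = (-12 - 1)² = (-13)² = 169)
b(w, H) = 5
√(-4 + 23)*(-17 + 1/(b(5, 2) + 33)) = √(-4 + 23)*(-17 + 1/(5 + 33)) = √19*(-17 + 1/38) = √19*(-645/38) = -645*√19/38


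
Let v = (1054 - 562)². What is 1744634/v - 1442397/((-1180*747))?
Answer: 26208020459/2963468520 ≈ 8.8437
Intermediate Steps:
v = 242064 (v = 492² = 242064)
1744634/v - 1442397/((-1180*747)) = 1744634/242064 - 1442397/((-1180*747)) = 1744634*(1/242064) - 1442397/(-881460) = 872317/121032 - 1442397*(-1/881460) = 872317/121032 + 480799/293820 = 26208020459/2963468520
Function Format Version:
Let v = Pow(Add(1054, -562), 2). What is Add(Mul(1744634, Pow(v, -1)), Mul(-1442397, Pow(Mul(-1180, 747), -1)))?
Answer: Rational(26208020459, 2963468520) ≈ 8.8437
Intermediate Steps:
v = 242064 (v = Pow(492, 2) = 242064)
Add(Mul(1744634, Pow(v, -1)), Mul(-1442397, Pow(Mul(-1180, 747), -1))) = Add(Mul(1744634, Pow(242064, -1)), Mul(-1442397, Pow(Mul(-1180, 747), -1))) = Add(Mul(1744634, Rational(1, 242064)), Mul(-1442397, Pow(-881460, -1))) = Add(Rational(872317, 121032), Mul(-1442397, Rational(-1, 881460))) = Add(Rational(872317, 121032), Rational(480799, 293820)) = Rational(26208020459, 2963468520)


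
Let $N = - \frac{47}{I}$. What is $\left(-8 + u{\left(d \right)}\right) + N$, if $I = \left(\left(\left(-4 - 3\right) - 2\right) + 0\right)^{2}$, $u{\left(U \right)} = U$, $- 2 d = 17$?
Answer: $- \frac{2767}{162} \approx -17.08$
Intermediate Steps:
$d = - \frac{17}{2}$ ($d = \left(- \frac{1}{2}\right) 17 = - \frac{17}{2} \approx -8.5$)
$I = 81$ ($I = \left(\left(-7 - 2\right) + 0\right)^{2} = \left(-9 + 0\right)^{2} = \left(-9\right)^{2} = 81$)
$N = - \frac{47}{81} \approx -0.58025$
$\left(-8 + u{\left(d \right)}\right) + N = \left(-8 - \frac{17}{2}\right) - \frac{47}{81} = - \frac{33}{2} - \frac{47}{81} = - \frac{2767}{162}$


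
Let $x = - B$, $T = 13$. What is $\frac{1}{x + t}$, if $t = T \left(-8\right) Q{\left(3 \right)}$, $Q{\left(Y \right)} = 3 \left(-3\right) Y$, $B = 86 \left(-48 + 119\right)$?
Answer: $- \frac{1}{3298} \approx -0.00030321$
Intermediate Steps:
$B = 6106$ ($B = 86 \cdot 71 = 6106$)
$Q{\left(Y \right)} = - 9 Y$
$x = -6106$ ($x = \left(-1\right) 6106 = -6106$)
$t = 2808$ ($t = 13 \left(-8\right) \left(\left(-9\right) 3\right) = \left(-104\right) \left(-27\right) = 2808$)
$\frac{1}{x + t} = \frac{1}{-6106 + 2808} = \frac{1}{-3298} = - \frac{1}{3298}$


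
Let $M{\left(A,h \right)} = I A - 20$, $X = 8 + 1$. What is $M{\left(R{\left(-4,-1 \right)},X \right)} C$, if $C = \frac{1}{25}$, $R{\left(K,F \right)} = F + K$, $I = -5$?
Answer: $\frac{1}{5} \approx 0.2$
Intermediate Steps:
$X = 9$
$M{\left(A,h \right)} = -20 - 5 A$ ($M{\left(A,h \right)} = - 5 A - 20 = -20 - 5 A$)
$C = \frac{1}{25} \approx 0.04$
$M{\left(R{\left(-4,-1 \right)},X \right)} C = \left(-20 - 5 \left(-1 - 4\right)\right) \frac{1}{25} = \left(-20 - -25\right) \frac{1}{25} = \left(-20 + 25\right) \frac{1}{25} = 5 \cdot \frac{1}{25} = \frac{1}{5}$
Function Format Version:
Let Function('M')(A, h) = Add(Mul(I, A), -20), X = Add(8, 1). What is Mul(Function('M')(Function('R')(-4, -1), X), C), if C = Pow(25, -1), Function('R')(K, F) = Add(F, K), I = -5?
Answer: Rational(1, 5) ≈ 0.20000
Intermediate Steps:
X = 9
Function('M')(A, h) = Add(-20, Mul(-5, A)) (Function('M')(A, h) = Add(Mul(-5, A), -20) = Add(-20, Mul(-5, A)))
C = Rational(1, 25) ≈ 0.040000
Mul(Function('M')(Function('R')(-4, -1), X), C) = Mul(Add(-20, Mul(-5, Add(-1, -4))), Rational(1, 25)) = Mul(Add(-20, Mul(-5, -5)), Rational(1, 25)) = Mul(Add(-20, 25), Rational(1, 25)) = Mul(5, Rational(1, 25)) = Rational(1, 5)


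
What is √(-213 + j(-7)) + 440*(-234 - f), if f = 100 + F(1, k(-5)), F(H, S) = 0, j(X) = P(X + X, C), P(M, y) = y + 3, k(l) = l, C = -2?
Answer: -146960 + 2*I*√53 ≈ -1.4696e+5 + 14.56*I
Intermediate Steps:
P(M, y) = 3 + y
j(X) = 1 (j(X) = 3 - 2 = 1)
f = 100 (f = 100 + 0 = 100)
√(-213 + j(-7)) + 440*(-234 - f) = √(-213 + 1) + 440*(-234 - 1*100) = √(-212) + 440*(-234 - 100) = 2*I*√53 + 440*(-334) = 2*I*√53 - 146960 = -146960 + 2*I*√53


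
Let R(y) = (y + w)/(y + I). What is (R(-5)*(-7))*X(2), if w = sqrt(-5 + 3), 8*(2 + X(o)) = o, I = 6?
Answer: -245/4 + 49*I*sqrt(2)/4 ≈ -61.25 + 17.324*I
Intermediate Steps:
X(o) = -2 + o/8
w = I*sqrt(2) (w = sqrt(-2) = I*sqrt(2) ≈ 1.4142*I)
R(y) = (y + I*sqrt(2))/(6 + y) (R(y) = (y + I*sqrt(2))/(y + 6) = (y + I*sqrt(2))/(6 + y))
(R(-5)*(-7))*X(2) = (((-5 + I*sqrt(2))/(6 - 5))*(-7))*(-2 + (1/8)*2) = (((-5 + I*sqrt(2))/1)*(-7))*(-2 + 1/4) = ((1*(-5 + I*sqrt(2)))*(-7))*(-7/4) = ((-5 + I*sqrt(2))*(-7))*(-7/4) = (35 - 7*I*sqrt(2))*(-7/4) = -245/4 + 49*I*sqrt(2)/4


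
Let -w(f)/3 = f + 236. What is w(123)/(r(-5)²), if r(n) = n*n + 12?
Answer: -1077/1369 ≈ -0.78671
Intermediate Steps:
r(n) = 12 + n² (r(n) = n² + 12 = 12 + n²)
w(f) = -708 - 3*f (w(f) = -3*(f + 236) = -3*(236 + f) = -708 - 3*f)
w(123)/(r(-5)²) = (-708 - 3*123)/((12 + (-5)²)²) = (-708 - 369)/((12 + 25)²) = -1077/(37²) = -1077/1369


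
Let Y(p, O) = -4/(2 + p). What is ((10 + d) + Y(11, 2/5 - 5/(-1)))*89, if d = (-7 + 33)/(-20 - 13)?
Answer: 339980/429 ≈ 792.49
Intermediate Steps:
d = -26/33 (d = 26/(-33) = 26*(-1/33) = -26/33 ≈ -0.78788)
((10 + d) + Y(11, 2/5 - 5/(-1)))*89 = ((10 - 26/33) - 4/(2 + 11))*89 = (304/33 - 4/13)*89 = (3820/429)*89 = 339980/429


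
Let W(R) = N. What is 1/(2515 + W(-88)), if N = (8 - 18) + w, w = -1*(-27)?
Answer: 1/2532 ≈ 0.00039494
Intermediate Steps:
w = 27
N = 17 (N = (8 - 18) + 27 = -10 + 27 = 17)
W(R) = 17
1/(2515 + W(-88)) = 1/(2515 + 17) = 1/2532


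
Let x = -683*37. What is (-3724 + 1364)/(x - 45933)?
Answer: 590/17801 ≈ 0.033144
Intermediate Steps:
x = -25271
(-3724 + 1364)/(x - 45933) = (-3724 + 1364)/(-25271 - 45933) = -2360/(-71204) = -2360*(-1/71204) = 590/17801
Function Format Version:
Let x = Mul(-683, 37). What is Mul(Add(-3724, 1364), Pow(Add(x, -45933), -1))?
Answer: Rational(590, 17801) ≈ 0.033144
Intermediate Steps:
x = -25271
Mul(Add(-3724, 1364), Pow(Add(x, -45933), -1)) = Mul(Add(-3724, 1364), Pow(Add(-25271, -45933), -1)) = Mul(-2360, Pow(-71204, -1)) = Mul(-2360, Rational(-1, 71204)) = Rational(590, 17801)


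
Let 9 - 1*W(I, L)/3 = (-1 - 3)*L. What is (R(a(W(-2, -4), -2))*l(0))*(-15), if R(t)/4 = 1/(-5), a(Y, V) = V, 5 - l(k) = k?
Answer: 60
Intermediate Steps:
l(k) = 5 - k
W(I, L) = 27 + 12*L (W(I, L) = 27 - 3*(-1 - 3)*L = 27 - (-12)*L = 27 + 12*L)
R(t) = -4/5 (R(t) = 4/(-5) = 4*(-1/5) = -4/5)
(R(a(W(-2, -4), -2))*l(0))*(-15) = -4*(5 - 1*0)/5*(-15) = -4*(5 + 0)/5*(-15) = -4/5*5*(-15) = -4*(-15) = 60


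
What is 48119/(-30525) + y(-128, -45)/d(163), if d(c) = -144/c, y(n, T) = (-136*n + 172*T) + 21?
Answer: -16071758437/1465200 ≈ -10969.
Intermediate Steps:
y(n, T) = 21 - 136*n + 172*T
48119/(-30525) + y(-128, -45)/d(163) = 48119/(-30525) + (21 - 136*(-128) + 172*(-45))/((-144/163)) = 48119*(-1/30525) + (21 + 17408 - 7740)/((-144*1/163)) = -48119/30525 + 9689/(-144/163) = -48119/30525 + 9689*(-163/144) = -48119/30525 - 1579307/144 = -16071758437/1465200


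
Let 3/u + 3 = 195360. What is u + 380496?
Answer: 24777519025/65119 ≈ 3.8050e+5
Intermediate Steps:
u = 1/65119 (u = 3/(-3 + 195360) = 3/195357 = 3*(1/195357) = 1/65119 ≈ 1.5356e-5)
u + 380496 = 1/65119 + 380496 = 24777519025/65119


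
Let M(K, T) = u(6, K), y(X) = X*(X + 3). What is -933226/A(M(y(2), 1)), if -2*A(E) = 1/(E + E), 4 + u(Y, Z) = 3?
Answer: -3732904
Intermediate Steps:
y(X) = X*(3 + X)
u(Y, Z) = -1 (u(Y, Z) = -4 + 3 = -1)
M(K, T) = -1
A(E) = -1/(4*E) (A(E) = -1/(2*(E + E)) = -1/(2*E)/2 = -1/(4*E))
-933226/A(M(y(2), 1)) = -933226/((-¼/(-1))) = -933226/((-¼*(-1))) = -933226/¼ = -933226*4 = -3732904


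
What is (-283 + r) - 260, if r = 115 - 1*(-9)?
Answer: -419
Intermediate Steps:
r = 124 (r = 115 + 9 = 124)
(-283 + r) - 260 = (-283 + 124) - 260 = -159 - 260 = -419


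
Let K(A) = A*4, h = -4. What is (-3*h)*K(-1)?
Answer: -48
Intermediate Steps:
K(A) = 4*A
(-3*h)*K(-1) = (-3*(-4))*(4*(-1)) = 12*(-4) = -48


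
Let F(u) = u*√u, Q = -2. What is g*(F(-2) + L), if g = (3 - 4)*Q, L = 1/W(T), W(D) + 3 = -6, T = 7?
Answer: -2/9 - 4*I*√2 ≈ -0.22222 - 5.6569*I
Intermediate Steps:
W(D) = -9 (W(D) = -3 - 6 = -9)
L = -⅑ (L = 1/(-9) = -⅑ ≈ -0.11111)
F(u) = u^(3/2)
g = 2 (g = (3 - 4)*(-2) = -1*(-2) = 2)
g*(F(-2) + L) = 2*((-2)^(3/2) - ⅑) = 2*(-2*I*√2 - ⅑) = 2*(-⅑ - 2*I*√2) = -2/9 - 4*I*√2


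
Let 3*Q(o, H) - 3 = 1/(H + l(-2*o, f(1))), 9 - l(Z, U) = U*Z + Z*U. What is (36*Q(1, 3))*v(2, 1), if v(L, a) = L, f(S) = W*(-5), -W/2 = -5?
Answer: 3378/47 ≈ 71.872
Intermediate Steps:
W = 10 (W = -2*(-5) = 10)
f(S) = -50 (f(S) = 10*(-5) = -50)
l(Z, U) = 9 - 2*U*Z (l(Z, U) = 9 - (U*Z + Z*U) = 9 - (U*Z + U*Z) = 9 - 2*U*Z)
Q(o, H) = 1 + 1/(3*(9 + H - 200*o)) (Q(o, H) = 1 + 1/(3*(H + (9 - 2*(-50)*(-2*o)))) = 1 + 1/(3*(H + (9 - 200*o))) = 1 + 1/(3*(9 + H - 200*o)))
(36*Q(1, 3))*v(2, 1) = (36*((28/3 + 3 - 200*1)/(9 + 3 - 200*1)))*2 = (36*((28/3 + 3 - 200)/(9 + 3 - 200)))*2 = (36*(-563/3/(-188)))*2 = (36*(-1/188*(-563/3)))*2 = (36*(563/564))*2 = (1689/47)*2 = 3378/47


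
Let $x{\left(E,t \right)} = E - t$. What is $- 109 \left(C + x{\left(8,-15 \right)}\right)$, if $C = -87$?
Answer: $6976$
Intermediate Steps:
$- 109 \left(C + x{\left(8,-15 \right)}\right) = - 109 \left(-87 + \left(8 - -15\right)\right) = - 109 \left(-87 + \left(8 + 15\right)\right) = - 109 \left(-87 + 23\right) = \left(-109\right) \left(-64\right) = 6976$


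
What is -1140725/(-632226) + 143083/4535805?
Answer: 584951883487/318628205770 ≈ 1.8358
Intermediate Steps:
-1140725/(-632226) + 143083/4535805 = -1140725*(-1/632226) + 143083*(1/4535805) = 1140725/632226 + 143083/4535805 = 584951883487/318628205770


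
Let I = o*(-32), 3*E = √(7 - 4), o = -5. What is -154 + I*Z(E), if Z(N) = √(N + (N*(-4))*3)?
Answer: -154 + 160*I*3^(¾)*√11/3 ≈ -154.0 + 403.21*I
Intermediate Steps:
E = √3/3 (E = √(7 - 4)/3 = √3/3 ≈ 0.57735)
Z(N) = √11*√(-N) (Z(N) = √(N - 4*N*3) = √(N - 12*N) = √(-11*N) = √11*√(-N))
I = 160 (I = -5*(-32) = 160)
-154 + I*Z(E) = -154 + 160*(√11*√(-√3/3)) = -154 + 160*(√11*(I*√3*3^(¼)/3)) = -154 + 160*(I*3^(¾)*√11/3) = -154 + 160*I*3^(¾)*√11/3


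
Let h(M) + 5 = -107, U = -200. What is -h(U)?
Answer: 112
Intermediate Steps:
h(M) = -112 (h(M) = -5 - 107 = -112)
-h(U) = -1*(-112) = 112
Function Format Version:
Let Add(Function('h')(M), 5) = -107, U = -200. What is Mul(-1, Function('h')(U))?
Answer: 112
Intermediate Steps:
Function('h')(M) = -112 (Function('h')(M) = Add(-5, -107) = -112)
Mul(-1, Function('h')(U)) = Mul(-1, -112) = 112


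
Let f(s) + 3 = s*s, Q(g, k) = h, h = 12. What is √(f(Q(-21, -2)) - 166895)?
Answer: I*√166754 ≈ 408.36*I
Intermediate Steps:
Q(g, k) = 12
f(s) = -3 + s² (f(s) = -3 + s*s = -3 + s²)
√(f(Q(-21, -2)) - 166895) = √((-3 + 12²) - 166895) = √((-3 + 144) - 166895) = √(141 - 166895) = √(-166754) = I*√166754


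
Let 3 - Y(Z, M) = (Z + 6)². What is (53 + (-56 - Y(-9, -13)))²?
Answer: 9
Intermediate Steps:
Y(Z, M) = 3 - (6 + Z)² (Y(Z, M) = 3 - (Z + 6)² = 3 - (6 + Z)²)
(53 + (-56 - Y(-9, -13)))² = (53 + (-56 - (3 - (6 - 9)²)))² = (53 + (-56 - (3 - 1*(-3)²)))² = (53 + (-56 - (3 - 1*9)))² = (53 + (-56 - (3 - 9)))² = (53 + (-56 - 1*(-6)))² = (53 + (-56 + 6))² = (53 - 50)² = 3² = 9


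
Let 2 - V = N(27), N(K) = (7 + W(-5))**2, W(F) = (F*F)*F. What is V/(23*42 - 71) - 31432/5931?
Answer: -110703022/5308245 ≈ -20.855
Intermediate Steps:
W(F) = F**3 (W(F) = F**2*F = F**3)
N(K) = 13924 (N(K) = (7 + (-5)**3)**2 = (7 - 125)**2 = (-118)**2 = 13924)
V = -13922 (V = 2 - 1*13924 = 2 - 13924 = -13922)
V/(23*42 - 71) - 31432/5931 = -13922/(23*42 - 71) - 31432/5931 = -13922/(966 - 71) - 31432*1/5931 = -13922/895 - 31432/5931 = -110703022/5308245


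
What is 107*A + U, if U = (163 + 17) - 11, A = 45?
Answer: 4984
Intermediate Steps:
U = 169 (U = 180 - 11 = 169)
107*A + U = 107*45 + 169 = 4815 + 169 = 4984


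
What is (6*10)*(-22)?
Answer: -1320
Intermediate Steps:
(6*10)*(-22) = 60*(-22) = -1320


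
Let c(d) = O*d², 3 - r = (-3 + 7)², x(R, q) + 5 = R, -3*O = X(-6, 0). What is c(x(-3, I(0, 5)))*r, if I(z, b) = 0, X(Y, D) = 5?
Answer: 4160/3 ≈ 1386.7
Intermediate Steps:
O = -5/3 (O = -⅓*5 = -5/3 ≈ -1.6667)
x(R, q) = -5 + R
r = -13 (r = 3 - (-3 + 7)² = 3 - 1*4² = 3 - 1*16 = 3 - 16 = -13)
c(d) = -5*d²/3
c(x(-3, I(0, 5)))*r = -5*(-5 - 3)²/3*(-13) = -5/3*(-8)²*(-13) = -5/3*64*(-13) = -320/3*(-13) = 4160/3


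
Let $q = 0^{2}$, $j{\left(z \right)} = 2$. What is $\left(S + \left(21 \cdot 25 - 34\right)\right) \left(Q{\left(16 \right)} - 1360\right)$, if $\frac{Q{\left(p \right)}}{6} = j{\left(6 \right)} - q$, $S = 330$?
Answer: $-1106708$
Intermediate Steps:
$q = 0$
$Q{\left(p \right)} = 12$ ($Q{\left(p \right)} = 6 \left(2 - 0\right) = 6 \left(2 + 0\right) = 6 \cdot 2 = 12$)
$\left(S + \left(21 \cdot 25 - 34\right)\right) \left(Q{\left(16 \right)} - 1360\right) = \left(330 + \left(21 \cdot 25 - 34\right)\right) \left(12 - 1360\right) = \left(330 + \left(525 - 34\right)\right) \left(-1348\right) = \left(330 + 491\right) \left(-1348\right) = 821 \left(-1348\right) = -1106708$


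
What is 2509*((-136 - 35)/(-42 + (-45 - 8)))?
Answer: 22581/5 ≈ 4516.2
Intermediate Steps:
2509*((-136 - 35)/(-42 + (-45 - 8))) = 2509*(-171/(-42 - 53)) = 2509*(-171/(-95)) = 2509*(-171*(-1/95)) = 2509*(9/5) = 22581/5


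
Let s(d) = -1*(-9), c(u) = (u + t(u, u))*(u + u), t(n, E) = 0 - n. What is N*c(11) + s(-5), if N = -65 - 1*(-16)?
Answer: 9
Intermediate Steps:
t(n, E) = -n
c(u) = 0 (c(u) = (u - u)*(u + u) = 0*(2*u) = 0)
s(d) = 9
N = -49 (N = -65 + 16 = -49)
N*c(11) + s(-5) = -49*0 + 9 = 0 + 9 = 9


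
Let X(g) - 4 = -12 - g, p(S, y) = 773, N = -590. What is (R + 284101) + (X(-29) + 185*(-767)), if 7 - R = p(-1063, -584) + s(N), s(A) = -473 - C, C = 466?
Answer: 142400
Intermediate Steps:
s(A) = -939 (s(A) = -473 - 1*466 = -473 - 466 = -939)
R = 173 (R = 7 - (773 - 939) = 7 - 1*(-166) = 7 + 166 = 173)
X(g) = -8 - g (X(g) = 4 + (-12 - g) = -8 - g)
(R + 284101) + (X(-29) + 185*(-767)) = (173 + 284101) + ((-8 - 1*(-29)) + 185*(-767)) = 284274 + ((-8 + 29) - 141895) = 284274 + (21 - 141895) = 284274 - 141874 = 142400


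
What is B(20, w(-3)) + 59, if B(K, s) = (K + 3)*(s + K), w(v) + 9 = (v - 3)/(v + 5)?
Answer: 243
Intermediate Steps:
w(v) = -9 + (-3 + v)/(5 + v) (w(v) = -9 + (v - 3)/(v + 5) = -9 + (-3 + v)/(5 + v))
B(K, s) = (3 + K)*(K + s)
B(20, w(-3)) + 59 = (20² + 3*20 + 3*(8*(-6 - 1*(-3))/(5 - 3)) + 20*(8*(-6 - 1*(-3))/(5 - 3))) + 59 = (400 + 60 + 3*(8*(-6 + 3)/2) + 20*(8*(-6 + 3)/2)) + 59 = (400 + 60 + 3*(8*(½)*(-3)) + 20*(8*(½)*(-3))) + 59 = (400 + 60 + 3*(-12) + 20*(-12)) + 59 = (400 + 60 - 36 - 240) + 59 = 184 + 59 = 243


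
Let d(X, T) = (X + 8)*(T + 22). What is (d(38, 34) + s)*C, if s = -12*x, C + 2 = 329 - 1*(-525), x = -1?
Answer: 2204976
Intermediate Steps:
d(X, T) = (8 + X)*(22 + T)
C = 852 (C = -2 + (329 - 1*(-525)) = -2 + (329 + 525) = -2 + 854 = 852)
s = 12 (s = -12*(-1) = 12)
(d(38, 34) + s)*C = ((176 + 8*34 + 22*38 + 34*38) + 12)*852 = ((176 + 272 + 836 + 1292) + 12)*852 = (2576 + 12)*852 = 2588*852 = 2204976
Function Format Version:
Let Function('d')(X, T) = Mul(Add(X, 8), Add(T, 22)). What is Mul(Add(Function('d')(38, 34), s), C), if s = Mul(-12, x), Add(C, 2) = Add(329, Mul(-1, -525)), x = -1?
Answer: 2204976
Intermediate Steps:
Function('d')(X, T) = Mul(Add(8, X), Add(22, T))
C = 852 (C = Add(-2, Add(329, Mul(-1, -525))) = Add(-2, Add(329, 525)) = Add(-2, 854) = 852)
s = 12 (s = Mul(-12, -1) = 12)
Mul(Add(Function('d')(38, 34), s), C) = Mul(Add(Add(176, Mul(8, 34), Mul(22, 38), Mul(34, 38)), 12), 852) = Mul(Add(Add(176, 272, 836, 1292), 12), 852) = Mul(Add(2576, 12), 852) = Mul(2588, 852) = 2204976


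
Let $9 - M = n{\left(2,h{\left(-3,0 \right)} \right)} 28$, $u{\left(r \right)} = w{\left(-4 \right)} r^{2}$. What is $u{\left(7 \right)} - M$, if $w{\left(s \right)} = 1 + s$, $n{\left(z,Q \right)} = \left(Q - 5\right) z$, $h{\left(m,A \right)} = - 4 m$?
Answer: $236$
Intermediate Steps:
$n{\left(z,Q \right)} = z \left(-5 + Q\right)$ ($n{\left(z,Q \right)} = \left(-5 + Q\right) z = z \left(-5 + Q\right)$)
$u{\left(r \right)} = - 3 r^{2}$ ($u{\left(r \right)} = \left(1 - 4\right) r^{2} = - 3 r^{2}$)
$M = -383$ ($M = 9 - 2 \left(-5 - -12\right) 28 = 9 - 2 \left(-5 + 12\right) 28 = 9 - 2 \cdot 7 \cdot 28 = 9 - 14 \cdot 28 = 9 - 392 = -383$)
$u{\left(7 \right)} - M = - 3 \cdot 7^{2} - -383 = \left(-3\right) 49 + 383 = -147 + 383 = 236$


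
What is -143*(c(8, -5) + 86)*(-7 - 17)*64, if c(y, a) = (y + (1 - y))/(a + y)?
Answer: 18962944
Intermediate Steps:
c(y, a) = 1/(a + y)
-143*(c(8, -5) + 86)*(-7 - 17)*64 = -143*(1/(-5 + 8) + 86)*(-7 - 17)*64 = -143*(1/3 + 86)*(-24)*64 = -143*(⅓ + 86)*(-24)*64 = -37037*(-24)/3*64 = -143*(-2072)*64 = 296296*64 = 18962944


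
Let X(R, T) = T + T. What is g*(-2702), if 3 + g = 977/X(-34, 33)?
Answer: -1052429/33 ≈ -31892.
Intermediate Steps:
X(R, T) = 2*T
g = 779/66 (g = -3 + 977/((2*33)) = -3 + 977/66 = 779/66 ≈ 11.803)
g*(-2702) = (779/66)*(-2702) = -1052429/33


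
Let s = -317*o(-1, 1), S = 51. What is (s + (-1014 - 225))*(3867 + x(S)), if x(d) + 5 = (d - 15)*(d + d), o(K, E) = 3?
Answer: -16499460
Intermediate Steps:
x(d) = -5 + 2*d*(-15 + d) (x(d) = -5 + (d - 15)*(d + d) = -5 + (-15 + d)*(2*d) = -5 + 2*d*(-15 + d))
s = -951 (s = -317*3 = -951)
(s + (-1014 - 225))*(3867 + x(S)) = (-951 + (-1014 - 225))*(3867 + (-5 - 30*51 + 2*51**2)) = (-951 - 1239)*(3867 + (-5 - 1530 + 2*2601)) = -2190*(3867 + (-5 - 1530 + 5202)) = -2190*(3867 + 3667) = -2190*7534 = -16499460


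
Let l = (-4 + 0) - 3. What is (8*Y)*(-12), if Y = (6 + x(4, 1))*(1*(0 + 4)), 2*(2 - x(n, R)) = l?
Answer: -4416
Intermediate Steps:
l = -7 (l = -4 - 3 = -7)
x(n, R) = 11/2 (x(n, R) = 2 - ½*(-7) = 2 + 7/2 = 11/2)
Y = 46 (Y = (6 + 11/2)*(1*(0 + 4)) = 23*(1*4)/2 = (23/2)*4 = 46)
(8*Y)*(-12) = (8*46)*(-12) = 368*(-12) = -4416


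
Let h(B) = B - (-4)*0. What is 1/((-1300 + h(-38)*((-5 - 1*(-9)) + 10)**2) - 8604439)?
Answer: -1/8613187 ≈ -1.1610e-7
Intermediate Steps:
h(B) = B (h(B) = B - 1*0 = B + 0 = B)
1/((-1300 + h(-38)*((-5 - 1*(-9)) + 10)**2) - 8604439) = 1/((-1300 - 38*((-5 - 1*(-9)) + 10)**2) - 8604439) = 1/((-1300 - 38*((-5 + 9) + 10)**2) - 8604439) = 1/((-1300 - 38*(4 + 10)**2) - 8604439) = 1/((-1300 - 38*14**2) - 8604439) = 1/((-1300 - 38*196) - 8604439) = 1/((-1300 - 7448) - 8604439) = 1/(-8748 - 8604439) = 1/(-8613187) = -1/8613187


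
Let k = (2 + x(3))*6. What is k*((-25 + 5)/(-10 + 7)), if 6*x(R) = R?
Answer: 100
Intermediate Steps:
x(R) = R/6
k = 15 (k = (2 + (1/6)*3)*6 = (2 + 1/2)*6 = (5/2)*6 = 15)
k*((-25 + 5)/(-10 + 7)) = 15*((-25 + 5)/(-10 + 7)) = 15*(-20/(-3)) = 15*(-20*(-1/3)) = 15*(20/3) = 100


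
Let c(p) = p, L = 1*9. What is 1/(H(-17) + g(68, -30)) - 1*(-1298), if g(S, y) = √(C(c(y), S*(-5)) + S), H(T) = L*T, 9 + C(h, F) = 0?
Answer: 30308147/23350 - √59/23350 ≈ 1298.0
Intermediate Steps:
L = 9
C(h, F) = -9 (C(h, F) = -9 + 0 = -9)
H(T) = 9*T
g(S, y) = √(-9 + S)
1/(H(-17) + g(68, -30)) - 1*(-1298) = 1/(9*(-17) + √(-9 + 68)) - 1*(-1298) = 1/(-153 + √59) + 1298 = 1298 + 1/(-153 + √59)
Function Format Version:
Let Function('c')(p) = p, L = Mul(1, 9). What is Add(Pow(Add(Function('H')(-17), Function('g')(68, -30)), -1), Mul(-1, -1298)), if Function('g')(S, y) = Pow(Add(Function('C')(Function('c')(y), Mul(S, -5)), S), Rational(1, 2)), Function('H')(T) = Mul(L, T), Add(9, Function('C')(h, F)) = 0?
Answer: Add(Rational(30308147, 23350), Mul(Rational(-1, 23350), Pow(59, Rational(1, 2)))) ≈ 1298.0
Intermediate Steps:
L = 9
Function('C')(h, F) = -9 (Function('C')(h, F) = Add(-9, 0) = -9)
Function('H')(T) = Mul(9, T)
Function('g')(S, y) = Pow(Add(-9, S), Rational(1, 2))
Add(Pow(Add(Function('H')(-17), Function('g')(68, -30)), -1), Mul(-1, -1298)) = Add(Pow(Add(Mul(9, -17), Pow(Add(-9, 68), Rational(1, 2))), -1), Mul(-1, -1298)) = Add(Pow(Add(-153, Pow(59, Rational(1, 2))), -1), 1298) = Add(1298, Pow(Add(-153, Pow(59, Rational(1, 2))), -1))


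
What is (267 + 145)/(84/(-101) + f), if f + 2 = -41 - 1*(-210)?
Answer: 41612/16783 ≈ 2.4794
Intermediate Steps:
f = 167 (f = -2 + (-41 - 1*(-210)) = -2 + (-41 + 210) = -2 + 169 = 167)
(267 + 145)/(84/(-101) + f) = (267 + 145)/(84/(-101) + 167) = 412/(84*(-1/101) + 167) = 412/(-84/101 + 167) = 412/(16783/101) = 412*(101/16783) = 41612/16783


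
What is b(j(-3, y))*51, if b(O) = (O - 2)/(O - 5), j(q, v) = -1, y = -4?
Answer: 51/2 ≈ 25.500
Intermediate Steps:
b(O) = (-2 + O)/(-5 + O)
b(j(-3, y))*51 = ((-2 - 1)/(-5 - 1))*51 = (-3/(-6))*51 = -⅙*(-3)*51 = (½)*51 = 51/2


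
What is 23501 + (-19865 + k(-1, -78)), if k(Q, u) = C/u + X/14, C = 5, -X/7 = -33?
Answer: 142445/39 ≈ 3652.4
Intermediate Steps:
X = 231 (X = -7*(-33) = 231)
k(Q, u) = 33/2 + 5/u (k(Q, u) = 5/u + 231/14 = 5/u + 231*(1/14) = 5/u + 33/2 = 33/2 + 5/u)
23501 + (-19865 + k(-1, -78)) = 23501 + (-19865 + (33/2 + 5/(-78))) = 23501 + (-19865 + (33/2 + 5*(-1/78))) = 23501 + (-19865 + (33/2 - 5/78)) = 23501 + (-19865 + 641/39) = 23501 - 774094/39 = 142445/39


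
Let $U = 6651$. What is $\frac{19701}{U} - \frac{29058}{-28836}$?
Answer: $\frac{14099311}{3551634} \approx 3.9698$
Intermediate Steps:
$\frac{19701}{U} - \frac{29058}{-28836} = \frac{19701}{6651} - \frac{29058}{-28836} = 19701 \cdot \frac{1}{6651} - - \frac{4843}{4806} = \frac{2189}{739} + \frac{4843}{4806} = \frac{14099311}{3551634}$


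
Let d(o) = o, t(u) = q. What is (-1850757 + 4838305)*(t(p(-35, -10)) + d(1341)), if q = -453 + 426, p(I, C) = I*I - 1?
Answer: 3925638072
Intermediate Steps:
p(I, C) = -1 + I**2 (p(I, C) = I**2 - 1 = -1 + I**2)
q = -27
t(u) = -27
(-1850757 + 4838305)*(t(p(-35, -10)) + d(1341)) = (-1850757 + 4838305)*(-27 + 1341) = 2987548*1314 = 3925638072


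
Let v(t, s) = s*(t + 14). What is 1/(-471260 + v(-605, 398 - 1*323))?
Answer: -1/515585 ≈ -1.9395e-6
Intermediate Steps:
v(t, s) = s*(14 + t)
1/(-471260 + v(-605, 398 - 1*323)) = 1/(-471260 + (398 - 1*323)*(14 - 605)) = 1/(-471260 + (398 - 323)*(-591)) = 1/(-471260 + 75*(-591)) = 1/(-471260 - 44325) = 1/(-515585) = -1/515585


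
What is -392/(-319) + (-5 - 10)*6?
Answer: -28318/319 ≈ -88.771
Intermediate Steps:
-392/(-319) + (-5 - 10)*6 = -1/319*(-392) - 15*6 = 392/319 - 90 = -28318/319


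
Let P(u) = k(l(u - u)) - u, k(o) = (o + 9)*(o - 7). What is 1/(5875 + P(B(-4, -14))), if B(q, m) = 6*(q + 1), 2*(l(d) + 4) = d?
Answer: 1/5838 ≈ 0.00017129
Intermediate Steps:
l(d) = -4 + d/2
k(o) = (-7 + o)*(9 + o) (k(o) = (9 + o)*(-7 + o) = (-7 + o)*(9 + o))
B(q, m) = 6 + 6*q (B(q, m) = 6*(1 + q) = 6 + 6*q)
P(u) = -55 - u (P(u) = (-63 + (-4 + (u - u)/2)² + 2*(-4 + (u - u)/2)) - u = (-63 + (-4 + (½)*0)² + 2*(-4 + (½)*0)) - u = (-63 + (-4 + 0)² + 2*(-4 + 0)) - u = (-63 + (-4)² + 2*(-4)) - u = (-63 + 16 - 8) - u = -55 - u)
1/(5875 + P(B(-4, -14))) = 1/(5875 + (-55 - (6 + 6*(-4)))) = 1/(5875 + (-55 - (6 - 24))) = 1/(5875 + (-55 - 1*(-18))) = 1/(5875 + (-55 + 18)) = 1/(5875 - 37) = 1/5838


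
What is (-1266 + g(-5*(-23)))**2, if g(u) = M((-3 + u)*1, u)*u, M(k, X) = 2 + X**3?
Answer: 30589866232368921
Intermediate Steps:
g(u) = u*(2 + u**3) (g(u) = (2 + u**3)*u = u*(2 + u**3))
(-1266 + g(-5*(-23)))**2 = (-1266 + (-5*(-23))*(2 + (-5*(-23))**3))**2 = (-1266 + 115*(2 + 115**3))**2 = (-1266 + 115*(2 + 1520875))**2 = (-1266 + 115*1520877)**2 = (-1266 + 174900855)**2 = 174899589**2 = 30589866232368921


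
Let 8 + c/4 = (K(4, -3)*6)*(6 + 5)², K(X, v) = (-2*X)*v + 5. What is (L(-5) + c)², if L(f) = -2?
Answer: 7086609124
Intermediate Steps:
K(X, v) = 5 - 2*X*v (K(X, v) = -2*X*v + 5 = 5 - 2*X*v)
c = 84184 (c = -32 + 4*(((5 - 2*4*(-3))*6)*(6 + 5)²) = -32 + 4*(((5 + 24)*6)*11²) = -32 + 4*((29*6)*121) = -32 + 4*(174*121) = -32 + 4*21054 = -32 + 84216 = 84184)
(L(-5) + c)² = (-2 + 84184)² = 84182² = 7086609124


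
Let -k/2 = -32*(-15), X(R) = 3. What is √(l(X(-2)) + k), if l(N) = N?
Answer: I*√957 ≈ 30.935*I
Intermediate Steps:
k = -960 (k = -(-64)*(-15) = -2*480 = -960)
√(l(X(-2)) + k) = √(3 - 960) = √(-957) = I*√957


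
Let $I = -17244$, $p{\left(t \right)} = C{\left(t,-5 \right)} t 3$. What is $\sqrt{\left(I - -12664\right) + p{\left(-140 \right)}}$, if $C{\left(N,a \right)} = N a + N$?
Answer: $2 i \sqrt{59945} \approx 489.67 i$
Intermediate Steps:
$C{\left(N,a \right)} = N + N a$
$p{\left(t \right)} = - 12 t^{2}$ ($p{\left(t \right)} = t \left(1 - 5\right) t 3 = t \left(-4\right) t 3 = - 4 t t 3 = - 4 t^{2} \cdot 3 = - 12 t^{2}$)
$\sqrt{\left(I - -12664\right) + p{\left(-140 \right)}} = \sqrt{\left(-17244 - -12664\right) - 12 \left(-140\right)^{2}} = \sqrt{\left(-17244 + 12664\right) - 235200} = \sqrt{-4580 - 235200} = \sqrt{-239780} = 2 i \sqrt{59945}$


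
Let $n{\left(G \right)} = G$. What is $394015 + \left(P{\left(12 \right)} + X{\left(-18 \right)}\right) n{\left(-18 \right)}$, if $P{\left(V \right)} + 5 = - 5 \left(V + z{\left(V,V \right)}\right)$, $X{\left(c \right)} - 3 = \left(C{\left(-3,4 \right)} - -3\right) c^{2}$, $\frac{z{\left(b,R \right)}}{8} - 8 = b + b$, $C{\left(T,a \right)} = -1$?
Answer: $406507$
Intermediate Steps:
$z{\left(b,R \right)} = 64 + 16 b$ ($z{\left(b,R \right)} = 64 + 8 \left(b + b\right) = 64 + 8 \cdot 2 b = 64 + 16 b$)
$X{\left(c \right)} = 3 + 2 c^{2}$ ($X{\left(c \right)} = 3 + \left(-1 - -3\right) c^{2} = 3 + \left(-1 + 3\right) c^{2} = 3 + 2 c^{2}$)
$P{\left(V \right)} = -325 - 85 V$ ($P{\left(V \right)} = -5 - 5 \left(V + \left(64 + 16 V\right)\right) = -5 - 5 \left(64 + 17 V\right) = -5 - \left(320 + 85 V\right) = -325 - 85 V$)
$394015 + \left(P{\left(12 \right)} + X{\left(-18 \right)}\right) n{\left(-18 \right)} = 394015 + \left(\left(-325 - 1020\right) + \left(3 + 2 \left(-18\right)^{2}\right)\right) \left(-18\right) = 394015 + \left(\left(-325 - 1020\right) + \left(3 + 2 \cdot 324\right)\right) \left(-18\right) = 394015 + \left(-1345 + \left(3 + 648\right)\right) \left(-18\right) = 394015 + \left(-1345 + 651\right) \left(-18\right) = 394015 - -12492 = 394015 + 12492 = 406507$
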